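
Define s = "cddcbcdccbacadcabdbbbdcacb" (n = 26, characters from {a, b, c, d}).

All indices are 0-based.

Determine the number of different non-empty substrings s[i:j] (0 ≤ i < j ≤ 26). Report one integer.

rank→(start, suffix):
  0 → (15, 'abdbbbdcacb')
  1 → (10, 'acadcabdbbbdcacb')
  2 → (23, 'acb')
  3 → (12, 'adcabdbbbdcacb')
  4 → (25, 'b')
  5 → (9, 'bacadcabdbbbdcacb')
  6 → (18, 'bbbdcacb')
  7 → (19, 'bbdcacb')
  8 → (4, 'bcdccbacadcabdbbbdcacb')
  9 → (16, 'bdbbbdcacb')
  10 → (20, 'bdcacb')
  11 → (14, 'cabdbbbdcacb')
  12 → (22, 'cacb')
  13 → (11, 'cadcabdbbbdcacb')
  14 → (24, 'cb')
  15 → (8, 'cbacadcabdbbbdcacb')
  16 → (3, 'cbcdccbacadcabdbbbdcacb')
  17 → (7, 'ccbacadcabdbbbdcacb')
  18 → (5, 'cdccbacadcabdbbbdcacb')
  19 → (0, 'cddcbcdccbacadcabdbbbdcacb')
  20 → (17, 'dbbbdcacb')
  21 → (13, 'dcabdbbbdcacb')
  22 → (21, 'dcacb')
  23 → (2, 'dcbcdccbacadcabdbbbdcacb')
  24 → (6, 'dccbacadcabdbbbdcacb')
  25 → (1, 'ddcbcdccbacadcabdbbbdcacb')

SA = [15, 10, 23, 12, 25, 9, 18, 19, 4, 16, 20, 14, 22, 11, 24, 8, 3, 7, 5, 0, 17, 13, 21, 2, 6, 1]
rank  pair      lcp
   1  s[15:],s[10:]  1  'a'
   2  s[10:],s[23:]  2  'ac'
   3  s[23:],s[12:]  1  'a'
   4  s[12:],s[25:]  0  ''
   5  s[25:],s[9:]  1  'b'
   6  s[9:],s[18:]  1  'b'
   7  s[18:],s[19:]  2  'bb'
   8  s[19:],s[4:]  1  'b'
   9  s[4:],s[16:]  1  'b'
  10  s[16:],s[20:]  2  'bd'
  11  s[20:],s[14:]  0  ''
  12  s[14:],s[22:]  2  'ca'
  13  s[22:],s[11:]  2  'ca'
  14  s[11:],s[24:]  1  'c'
  15  s[24:],s[8:]  2  'cb'
  16  s[8:],s[3:]  2  'cb'
  17  s[3:],s[7:]  1  'c'
  18  s[7:],s[5:]  1  'c'
  19  s[5:],s[0:]  2  'cd'
  20  s[0:],s[17:]  0  ''
  21  s[17:],s[13:]  1  'd'
  22  s[13:],s[21:]  3  'dca'
  23  s[21:],s[2:]  2  'dc'
  24  s[2:],s[6:]  2  'dc'
  25  s[6:],s[1:]  1  'd'

n(n+1)/2 = 26·27/2 = 351
Σ LCP = 0 + 1 + 2 + 1 + 0 + 1 + 1 + 2 + 1 + 1 + 2 + 0 + 2 + 2 + 1 + 2 + 2 + 1 + 1 + 2 + 0 + 1 + 3 + 2 + 2 + 1 = 34
distinct = 351 − 34 = 317

317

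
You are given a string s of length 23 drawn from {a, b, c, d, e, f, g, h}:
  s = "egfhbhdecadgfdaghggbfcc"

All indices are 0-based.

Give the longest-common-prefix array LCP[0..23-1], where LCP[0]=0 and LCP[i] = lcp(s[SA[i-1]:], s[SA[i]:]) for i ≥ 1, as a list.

rank→(start, suffix):
  0 → (9, 'adgfdaghggbfcc')
  1 → (14, 'aghggbfcc')
  2 → (19, 'bfcc')
  3 → (4, 'bhdecadgfdaghggbfcc')
  4 → (22, 'c')
  5 → (8, 'cadgfdaghggbfcc')
  6 → (21, 'cc')
  7 → (13, 'daghggbfcc')
  8 → (6, 'decadgfdaghggbfcc')
  9 → (10, 'dgfdaghggbfcc')
  10 → (7, 'ecadgfdaghggbfcc')
  11 → (0, 'egfhbhdecadgfdaghggbfcc')
  12 → (20, 'fcc')
  13 → (12, 'fdaghggbfcc')
  14 → (2, 'fhbhdecadgfdaghggbfcc')
  15 → (18, 'gbfcc')
  16 → (11, 'gfdaghggbfcc')
  17 → (1, 'gfhbhdecadgfdaghggbfcc')
  18 → (17, 'ggbfcc')
  19 → (15, 'ghggbfcc')
  20 → (3, 'hbhdecadgfdaghggbfcc')
  21 → (5, 'hdecadgfdaghggbfcc')
  22 → (16, 'hggbfcc')

SA = [9, 14, 19, 4, 22, 8, 21, 13, 6, 10, 7, 0, 20, 12, 2, 18, 11, 1, 17, 15, 3, 5, 16]
[i] adj suffixes → lcp
  [1] 9/14 → 1 ('a')
  [2] 14/19 → 0 ('')
  [3] 19/4 → 1 ('b')
  [4] 4/22 → 0 ('')
  [5] 22/8 → 1 ('c')
  [6] 8/21 → 1 ('c')
  [7] 21/13 → 0 ('')
  [8] 13/6 → 1 ('d')
  [9] 6/10 → 1 ('d')
  [10] 10/7 → 0 ('')
  [11] 7/0 → 1 ('e')
  [12] 0/20 → 0 ('')
  [13] 20/12 → 1 ('f')
  [14] 12/2 → 1 ('f')
  [15] 2/18 → 0 ('')
  [16] 18/11 → 1 ('g')
  [17] 11/1 → 2 ('gf')
  [18] 1/17 → 1 ('g')
  [19] 17/15 → 1 ('g')
  [20] 15/3 → 0 ('')
  [21] 3/5 → 1 ('h')
  [22] 5/16 → 1 ('h')

[0, 1, 0, 1, 0, 1, 1, 0, 1, 1, 0, 1, 0, 1, 1, 0, 1, 2, 1, 1, 0, 1, 1]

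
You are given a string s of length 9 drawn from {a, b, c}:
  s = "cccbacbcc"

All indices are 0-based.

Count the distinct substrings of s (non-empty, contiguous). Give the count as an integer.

36

rank | idx | suffix
   0 |   4 | acbcc
   1 |   3 | bacbcc
   2 |   6 | bcc
   3 |   8 | c
   4 |   2 | cbacbcc
   5 |   5 | cbcc
   6 |   7 | cc
   7 |   1 | ccbacbcc
   8 |   0 | cccbacbcc

SA = [4, 3, 6, 8, 2, 5, 7, 1, 0]
i: (SA[i-1],SA[i]) lcp shared
  1: (4,3) 0 ''
  2: (3,6) 1 'b'
  3: (6,8) 0 ''
  4: (8,2) 1 'c'
  5: (2,5) 2 'cb'
  6: (5,7) 1 'c'
  7: (7,1) 2 'cc'
  8: (1,0) 2 'cc'

n(n+1)/2 = 9·10/2 = 45
Σ LCP = 0 + 0 + 1 + 0 + 1 + 2 + 1 + 2 + 2 = 9
distinct = 45 − 9 = 36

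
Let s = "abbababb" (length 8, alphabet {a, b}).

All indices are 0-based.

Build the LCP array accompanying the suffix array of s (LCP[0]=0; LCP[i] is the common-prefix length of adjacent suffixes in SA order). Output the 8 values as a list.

[0, 2, 3, 0, 1, 3, 1, 2]

rank→(start, suffix):
  0 → (3, 'ababb')
  1 → (5, 'abb')
  2 → (0, 'abbababb')
  3 → (7, 'b')
  4 → (2, 'bababb')
  5 → (4, 'babb')
  6 → (6, 'bb')
  7 → (1, 'bbababb')

SA = [3, 5, 0, 7, 2, 4, 6, 1]
rank  pair      lcp
   1  s[3:],s[5:]  2  'ab'
   2  s[5:],s[0:]  3  'abb'
   3  s[0:],s[7:]  0  ''
   4  s[7:],s[2:]  1  'b'
   5  s[2:],s[4:]  3  'bab'
   6  s[4:],s[6:]  1  'b'
   7  s[6:],s[1:]  2  'bb'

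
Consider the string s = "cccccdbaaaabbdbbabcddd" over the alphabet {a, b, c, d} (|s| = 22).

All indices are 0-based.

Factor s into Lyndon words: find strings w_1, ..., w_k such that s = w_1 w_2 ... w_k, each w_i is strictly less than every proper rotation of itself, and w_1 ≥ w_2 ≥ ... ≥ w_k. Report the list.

["cccccd", "b", "aaaabbdbbabcddd"]

emit factor 1: 'cccccd' (i=0, period=6)
emit factor 2: 'b' (i=6, period=1)
emit factor 3: 'aaaabbdbbabcddd' (i=7, period=15)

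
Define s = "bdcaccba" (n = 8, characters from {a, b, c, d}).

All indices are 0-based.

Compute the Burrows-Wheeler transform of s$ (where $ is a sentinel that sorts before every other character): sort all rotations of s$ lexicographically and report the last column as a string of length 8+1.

rank  rotation   last
    0  $bdcaccba  a
    1  a$bdcaccb  b
    2  accba$bdc  c
    3  ba$bdcacc  c
    4  bdcaccba$  $
    5  caccba$bd  d
    6  cba$bdcac  c
    7  ccba$bdca  a
    8  dcaccba$b  b

abcc$dcab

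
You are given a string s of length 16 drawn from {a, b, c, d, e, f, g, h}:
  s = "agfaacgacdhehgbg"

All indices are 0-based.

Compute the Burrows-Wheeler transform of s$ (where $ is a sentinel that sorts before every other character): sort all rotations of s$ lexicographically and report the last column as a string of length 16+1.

gfga$gaachgbchade

rank  rotation           last
    0  $agfaacgacdhehgbg  g
    1  aacgacdhehgbg$agf  f
    2  acdhehgbg$agfaacg  g
    3  acgacdhehgbg$agfa  a
    4  agfaacgacdhehgbg$  $
    5  bg$agfaacgacdhehg  g
    6  cdhehgbg$agfaacga  a
    7  cgacdhehgbg$agfaa  a
    8  dhehgbg$agfaacgac  c
    9  ehgbg$agfaacgacdh  h
   10  faacgacdhehgbg$ag  g
   11  g$agfaacgacdhehgb  b
   12  gacdhehgbg$agfaac  c
   13  gbg$agfaacgacdheh  h
   14  gfaacgacdhehgbg$a  a
   15  hehgbg$agfaacgacd  d
   16  hgbg$agfaacgacdhe  e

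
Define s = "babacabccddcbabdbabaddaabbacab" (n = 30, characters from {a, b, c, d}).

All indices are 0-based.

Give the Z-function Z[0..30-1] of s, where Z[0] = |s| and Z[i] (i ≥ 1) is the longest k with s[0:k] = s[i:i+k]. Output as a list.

Z[0]=30
i=1: i≥r, start 0; Z[1]=0
i=2: i≥r, start 0; Z[2]=2 grow→box=[2,4)
i=3: min(r-i=1, Z[1]=0)=0; Z[3]=0
i=4: i≥r, start 0; Z[4]=0
i=5: i≥r, start 0; Z[5]=0
i=6: i≥r, start 0; Z[6]=1 grow→box=[6,7)
i=7: i≥r, start 0; Z[7]=0
i=8: i≥r, start 0; Z[8]=0
i=9: i≥r, start 0; Z[9]=0
i=10: i≥r, start 0; Z[10]=0
i=11: i≥r, start 0; Z[11]=0
i=12: i≥r, start 0; Z[12]=3 grow→box=[12,15)
i=13: min(r-i=2, Z[1]=0)=0; Z[13]=0
i=14: min(r-i=1, Z[2]=2)=1; Z[14]=1
i=15: i≥r, start 0; Z[15]=0
i=16: i≥r, start 0; Z[16]=4 grow→box=[16,20)
i=17: min(r-i=3, Z[1]=0)=0; Z[17]=0
i=18: min(r-i=2, Z[2]=2)=2; Z[18]=2
i=19: min(r-i=1, Z[3]=0)=0; Z[19]=0
i=20: i≥r, start 0; Z[20]=0
i=21: i≥r, start 0; Z[21]=0
i=22: i≥r, start 0; Z[22]=0
i=23: i≥r, start 0; Z[23]=0
i=24: i≥r, start 0; Z[24]=1 grow→box=[24,25)
i=25: i≥r, start 0; Z[25]=2 grow→box=[25,27)
i=26: min(r-i=1, Z[1]=0)=0; Z[26]=0
i=27: i≥r, start 0; Z[27]=0
i=28: i≥r, start 0; Z[28]=0
i=29: i≥r, start 0; Z[29]=1 grow→box=[29,30)

[30, 0, 2, 0, 0, 0, 1, 0, 0, 0, 0, 0, 3, 0, 1, 0, 4, 0, 2, 0, 0, 0, 0, 0, 1, 2, 0, 0, 0, 1]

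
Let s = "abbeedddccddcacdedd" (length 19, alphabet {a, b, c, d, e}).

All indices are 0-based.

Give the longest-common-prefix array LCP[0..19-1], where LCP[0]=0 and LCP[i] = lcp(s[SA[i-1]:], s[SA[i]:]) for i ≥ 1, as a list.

rank | idx | suffix
   0 |   0 | abbeedddccddcacdedd
   1 |  13 | acdedd
   2 |   1 | bbeedddccddcacdedd
   3 |   2 | beedddccddcacdedd
   4 |  12 | cacdedd
   5 |   8 | ccddcacdedd
   6 |   9 | cddcacdedd
   7 |  14 | cdedd
   8 |  18 | d
   9 |  11 | dcacdedd
  10 |   7 | dccddcacdedd
  11 |  17 | dd
  12 |  10 | ddcacdedd
  13 |   6 | ddccddcacdedd
  14 |   5 | dddccddcacdedd
  15 |  15 | dedd
  16 |  16 | edd
  17 |   4 | edddccddcacdedd
  18 |   3 | eedddccddcacdedd

SA = [0, 13, 1, 2, 12, 8, 9, 14, 18, 11, 7, 17, 10, 6, 5, 15, 16, 4, 3]
rank  pair      lcp
   1  s[0:],s[13:]  1  'a'
   2  s[13:],s[1:]  0  ''
   3  s[1:],s[2:]  1  'b'
   4  s[2:],s[12:]  0  ''
   5  s[12:],s[8:]  1  'c'
   6  s[8:],s[9:]  1  'c'
   7  s[9:],s[14:]  2  'cd'
   8  s[14:],s[18:]  0  ''
   9  s[18:],s[11:]  1  'd'
  10  s[11:],s[7:]  2  'dc'
  11  s[7:],s[17:]  1  'd'
  12  s[17:],s[10:]  2  'dd'
  13  s[10:],s[6:]  3  'ddc'
  14  s[6:],s[5:]  2  'dd'
  15  s[5:],s[15:]  1  'd'
  16  s[15:],s[16:]  0  ''
  17  s[16:],s[4:]  3  'edd'
  18  s[4:],s[3:]  1  'e'

[0, 1, 0, 1, 0, 1, 1, 2, 0, 1, 2, 1, 2, 3, 2, 1, 0, 3, 1]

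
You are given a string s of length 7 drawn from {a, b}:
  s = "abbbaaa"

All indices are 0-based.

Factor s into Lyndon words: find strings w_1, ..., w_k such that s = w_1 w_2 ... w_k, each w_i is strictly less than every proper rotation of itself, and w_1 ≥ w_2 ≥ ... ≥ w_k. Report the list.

["abbb", "a", "a", "a"]

emit factor 1: 'abbb' (i=0, period=4)
emit factor 2: 'a' (i=4, period=1)
emit factor 3: 'a' (i=5, period=1)
emit factor 4: 'a' (i=6, period=1)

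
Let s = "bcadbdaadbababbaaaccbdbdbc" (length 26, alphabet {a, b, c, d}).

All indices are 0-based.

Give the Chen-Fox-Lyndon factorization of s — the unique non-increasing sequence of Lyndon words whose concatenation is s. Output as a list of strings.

emit factor 1: 'bc' (i=0, period=2)
emit factor 2: 'adbd' (i=2, period=4)
emit factor 3: 'aadbababb' (i=6, period=9)
emit factor 4: 'aaaccbdbdbc' (i=15, period=11)

["bc", "adbd", "aadbababb", "aaaccbdbdbc"]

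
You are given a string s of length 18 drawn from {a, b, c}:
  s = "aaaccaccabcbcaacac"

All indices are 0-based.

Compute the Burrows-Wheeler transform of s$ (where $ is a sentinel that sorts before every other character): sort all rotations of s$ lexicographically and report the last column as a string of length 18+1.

c$caccacacaabcacbaa

rank  rotation             last
    0  $aaaccaccabcbcaacac  c
    1  aaaccaccabcbcaacac$  $
    2  aacac$aaaccaccabcbc  c
    3  aaccaccabcbcaacac$a  a
    4  abcbcaacac$aaaccacc  c
    5  ac$aaaccaccabcbcaac  c
    6  acac$aaaccaccabcbca  a
    7  accabcbcaacac$aaacc  c
    8  accaccabcbcaacac$aa  a
    9  bcaacac$aaaccaccabc  c
   10  bcbcaacac$aaaccacca  a
   11  c$aaaccaccabcbcaaca  a
   12  caacac$aaaccaccabcb  b
   13  cabcbcaacac$aaaccac  c
   14  cac$aaaccaccabcbcaa  a
   15  caccabcbcaacac$aaac  c
   16  cbcaacac$aaaccaccab  b
   17  ccabcbcaacac$aaacca  a
   18  ccaccabcbcaacac$aaa  a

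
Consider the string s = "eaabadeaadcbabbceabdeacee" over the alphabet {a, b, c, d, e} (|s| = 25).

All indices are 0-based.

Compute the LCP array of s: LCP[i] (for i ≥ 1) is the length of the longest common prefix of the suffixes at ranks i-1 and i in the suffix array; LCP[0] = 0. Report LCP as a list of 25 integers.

[0, 2, 1, 2, 2, 1, 1, 2, 0, 2, 1, 1, 1, 0, 1, 2, 0, 1, 3, 0, 1, 3, 2, 2, 1]

rank→(start, suffix):
  0 → (1, 'aabadeaadcbabbceabdeacee')
  1 → (7, 'aadcbabbceabdeacee')
  2 → (2, 'abadeaadcbabbceabdeacee')
  3 → (12, 'abbceabdeacee')
  4 → (17, 'abdeacee')
  5 → (21, 'acee')
  6 → (8, 'adcbabbceabdeacee')
  7 → (4, 'adeaadcbabbceabdeacee')
  8 → (11, 'babbceabdeacee')
  9 → (3, 'badeaadcbabbceabdeacee')
  10 → (13, 'bbceabdeacee')
  11 → (14, 'bceabdeacee')
  12 → (18, 'bdeacee')
  13 → (10, 'cbabbceabdeacee')
  14 → (15, 'ceabdeacee')
  15 → (22, 'cee')
  16 → (9, 'dcbabbceabdeacee')
  17 → (5, 'deaadcbabbceabdeacee')
  18 → (19, 'deacee')
  19 → (24, 'e')
  20 → (0, 'eaabadeaadcbabbceabdeacee')
  21 → (6, 'eaadcbabbceabdeacee')
  22 → (16, 'eabdeacee')
  23 → (20, 'eacee')
  24 → (23, 'ee')

SA = [1, 7, 2, 12, 17, 21, 8, 4, 11, 3, 13, 14, 18, 10, 15, 22, 9, 5, 19, 24, 0, 6, 16, 20, 23]
[i] adj suffixes → lcp
  [1] 1/7 → 2 ('aa')
  [2] 7/2 → 1 ('a')
  [3] 2/12 → 2 ('ab')
  [4] 12/17 → 2 ('ab')
  [5] 17/21 → 1 ('a')
  [6] 21/8 → 1 ('a')
  [7] 8/4 → 2 ('ad')
  [8] 4/11 → 0 ('')
  [9] 11/3 → 2 ('ba')
  [10] 3/13 → 1 ('b')
  [11] 13/14 → 1 ('b')
  [12] 14/18 → 1 ('b')
  [13] 18/10 → 0 ('')
  [14] 10/15 → 1 ('c')
  [15] 15/22 → 2 ('ce')
  [16] 22/9 → 0 ('')
  [17] 9/5 → 1 ('d')
  [18] 5/19 → 3 ('dea')
  [19] 19/24 → 0 ('')
  [20] 24/0 → 1 ('e')
  [21] 0/6 → 3 ('eaa')
  [22] 6/16 → 2 ('ea')
  [23] 16/20 → 2 ('ea')
  [24] 20/23 → 1 ('e')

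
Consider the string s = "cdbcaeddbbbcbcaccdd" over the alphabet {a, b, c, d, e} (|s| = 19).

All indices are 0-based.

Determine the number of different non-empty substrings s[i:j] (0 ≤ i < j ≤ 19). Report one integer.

sorted suffixes:
  #0 SA[0]=14  'accdd'
  #1 SA[1]=4  'aeddbbbcbcaccdd'
  #2 SA[2]=8  'bbbcbcaccdd'
  #3 SA[3]=9  'bbcbcaccdd'
  #4 SA[4]=12  'bcaccdd'
  #5 SA[5]=2  'bcaeddbbbcbcaccdd'
  #6 SA[6]=10  'bcbcaccdd'
  #7 SA[7]=13  'caccdd'
  #8 SA[8]=3  'caeddbbbcbcaccdd'
  #9 SA[9]=11  'cbcaccdd'
  #10 SA[10]=15  'ccdd'
  #11 SA[11]=0  'cdbcaeddbbbcbcaccdd'
  #12 SA[12]=16  'cdd'
  #13 SA[13]=18  'd'
  #14 SA[14]=7  'dbbbcbcaccdd'
  #15 SA[15]=1  'dbcaeddbbbcbcaccdd'
  #16 SA[16]=17  'dd'
  #17 SA[17]=6  'ddbbbcbcaccdd'
  #18 SA[18]=5  'eddbbbcbcaccdd'

SA = [14, 4, 8, 9, 12, 2, 10, 13, 3, 11, 15, 0, 16, 18, 7, 1, 17, 6, 5]
i: (SA[i-1],SA[i]) lcp shared
  1: (14,4) 1 'a'
  2: (4,8) 0 ''
  3: (8,9) 2 'bb'
  4: (9,12) 1 'b'
  5: (12,2) 3 'bca'
  6: (2,10) 2 'bc'
  7: (10,13) 0 ''
  8: (13,3) 2 'ca'
  9: (3,11) 1 'c'
  10: (11,15) 1 'c'
  11: (15,0) 1 'c'
  12: (0,16) 2 'cd'
  13: (16,18) 0 ''
  14: (18,7) 1 'd'
  15: (7,1) 2 'db'
  16: (1,17) 1 'd'
  17: (17,6) 2 'dd'
  18: (6,5) 0 ''

n(n+1)/2 = 19·20/2 = 190
Σ LCP = 0 + 1 + 0 + 2 + 1 + 3 + 2 + 0 + 2 + 1 + 1 + 1 + 2 + 0 + 1 + 2 + 1 + 2 + 0 = 22
distinct = 190 − 22 = 168

168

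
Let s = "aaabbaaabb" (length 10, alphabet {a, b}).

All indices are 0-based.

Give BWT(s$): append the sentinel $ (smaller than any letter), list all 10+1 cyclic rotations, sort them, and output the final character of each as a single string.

bb$aaaabbaa

rank  rotation     last
    0  $aaabbaaabb  b
    1  aaabb$aaabb  b
    2  aaabbaaabb$  $
    3  aabb$aaabba  a
    4  aabbaaabb$a  a
    5  abb$aaabbaa  a
    6  abbaaabb$aa  a
    7  b$aaabbaaab  b
    8  baaabb$aaab  b
    9  bb$aaabbaaa  a
   10  bbaaabb$aaa  a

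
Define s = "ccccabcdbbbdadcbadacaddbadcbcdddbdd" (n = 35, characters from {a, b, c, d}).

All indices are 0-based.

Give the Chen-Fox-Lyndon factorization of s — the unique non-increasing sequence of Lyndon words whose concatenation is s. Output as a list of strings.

emit factor 1: 'c' (i=0, period=1)
emit factor 2: 'c' (i=1, period=1)
emit factor 3: 'c' (i=2, period=1)
emit factor 4: 'c' (i=3, period=1)
emit factor 5: 'abcdbbbdadcbadacaddbadcbcdddbdd' (i=4, period=31)

["c", "c", "c", "c", "abcdbbbdadcbadacaddbadcbcdddbdd"]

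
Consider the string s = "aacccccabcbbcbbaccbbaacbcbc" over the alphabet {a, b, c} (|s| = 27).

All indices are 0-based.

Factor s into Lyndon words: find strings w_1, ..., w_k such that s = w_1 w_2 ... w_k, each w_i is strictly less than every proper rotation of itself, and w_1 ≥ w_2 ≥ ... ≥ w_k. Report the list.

emit factor 1: 'aacccccabcbbcbbaccbb' (i=0, period=20)
emit factor 2: 'aacbcbc' (i=20, period=7)

["aacccccabcbbcbbaccbb", "aacbcbc"]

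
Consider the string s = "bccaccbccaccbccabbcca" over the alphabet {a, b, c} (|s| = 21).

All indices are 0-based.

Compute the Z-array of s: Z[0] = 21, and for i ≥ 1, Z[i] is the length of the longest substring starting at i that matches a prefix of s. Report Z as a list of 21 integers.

[21, 0, 0, 0, 0, 0, 10, 0, 0, 0, 0, 0, 4, 0, 0, 0, 1, 4, 0, 0, 0]

Z[0]=21
i=1: outside box; Z[1]=0
i=2: outside box; Z[2]=0
i=3: outside box; Z[3]=0
i=4: outside box; Z[4]=0
i=5: outside box; Z[5]=0
i=6: outside box; Z[6]=10 scan→box=[6,16)
i=7: min(r-i=9, Z[1]=0)=0; Z[7]=0
i=8: min(r-i=8, Z[2]=0)=0; Z[8]=0
i=9: min(r-i=7, Z[3]=0)=0; Z[9]=0
i=10: min(r-i=6, Z[4]=0)=0; Z[10]=0
i=11: min(r-i=5, Z[5]=0)=0; Z[11]=0
i=12: min(r-i=4, Z[6]=10)=4; Z[12]=4
i=13: min(r-i=3, Z[7]=0)=0; Z[13]=0
i=14: min(r-i=2, Z[8]=0)=0; Z[14]=0
i=15: min(r-i=1, Z[9]=0)=0; Z[15]=0
i=16: outside box; Z[16]=1 scan→box=[16,17)
i=17: outside box; Z[17]=4 scan→box=[17,21)
i=18: min(r-i=3, Z[1]=0)=0; Z[18]=0
i=19: min(r-i=2, Z[2]=0)=0; Z[19]=0
i=20: min(r-i=1, Z[3]=0)=0; Z[20]=0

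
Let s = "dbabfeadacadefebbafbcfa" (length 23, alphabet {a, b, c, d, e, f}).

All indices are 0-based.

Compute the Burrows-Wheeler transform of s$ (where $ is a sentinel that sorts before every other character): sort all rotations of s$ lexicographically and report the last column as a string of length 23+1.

afbdecbdbefaaba$affdcabe

rank  rotation                  last
    0  $dbabfeadacadefebbafbcfa  a
    1  a$dbabfeadacadefebbafbcf  f
    2  abfeadacadefebbafbcfa$db  b
    3  acadefebbafbcfa$dbabfead  d
    4  adacadefebbafbcfa$dbabfe  e
    5  adefebbafbcfa$dbabfeadac  c
    6  afbcfa$dbabfeadacadefebb  b
    7  babfeadacadefebbafbcfa$d  d
    8  bafbcfa$dbabfeadacadefeb  b
    9  bbafbcfa$dbabfeadacadefe  e
   10  bcfa$dbabfeadacadefebbaf  f
   11  bfeadacadefebbafbcfa$dba  a
   12  cadefebbafbcfa$dbabfeada  a
   13  cfa$dbabfeadacadefebbafb  b
   14  dacadefebbafbcfa$dbabfea  a
   15  dbabfeadacadefebbafbcfa$  $
   16  defebbafbcfa$dbabfeadaca  a
   17  eadacadefebbafbcfa$dbabf  f
   18  ebbafbcfa$dbabfeadacadef  f
   19  efebbafbcfa$dbabfeadacad  d
   20  fa$dbabfeadacadefebbafbc  c
   21  fbcfa$dbabfeadacadefebba  a
   22  feadacadefebbafbcfa$dbab  b
   23  febbafbcfa$dbabfeadacade  e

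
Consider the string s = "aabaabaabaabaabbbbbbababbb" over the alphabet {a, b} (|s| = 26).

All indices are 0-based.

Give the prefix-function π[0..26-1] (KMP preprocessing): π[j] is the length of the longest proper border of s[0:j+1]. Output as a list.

π[0] = 0
j=1 s[j]='a': π[1]=1 (border 'a')
j=2 s[j]='b': k: 1→0; π[2]=0 (border '')
j=3 s[j]='a': π[3]=1 (border 'a')
j=4 s[j]='a': π[4]=2 (border 'aa')
j=5 s[j]='b': π[5]=3 (border 'aab')
j=6 s[j]='a': π[6]=4 (border 'aaba')
j=7 s[j]='a': π[7]=5 (border 'aabaa')
j=8 s[j]='b': π[8]=6 (border 'aabaab')
j=9 s[j]='a': π[9]=7 (border 'aabaaba')
j=10 s[j]='a': π[10]=8 (border 'aabaabaa')
j=11 s[j]='b': π[11]=9 (border 'aabaabaab')
j=12 s[j]='a': π[12]=10 (border 'aabaabaaba')
j=13 s[j]='a': π[13]=11 (border 'aabaabaabaa')
j=14 s[j]='b': π[14]=12 (border 'aabaabaabaab')
j=15 s[j]='b': k: 12→9→6→3→0; π[15]=0 (border '')
j=16 s[j]='b': π[16]=0 (border '')
j=17 s[j]='b': π[17]=0 (border '')
j=18 s[j]='b': π[18]=0 (border '')
j=19 s[j]='b': π[19]=0 (border '')
j=20 s[j]='a': π[20]=1 (border 'a')
j=21 s[j]='b': k: 1→0; π[21]=0 (border '')
j=22 s[j]='a': π[22]=1 (border 'a')
j=23 s[j]='b': k: 1→0; π[23]=0 (border '')
j=24 s[j]='b': π[24]=0 (border '')
j=25 s[j]='b': π[25]=0 (border '')

[0, 1, 0, 1, 2, 3, 4, 5, 6, 7, 8, 9, 10, 11, 12, 0, 0, 0, 0, 0, 1, 0, 1, 0, 0, 0]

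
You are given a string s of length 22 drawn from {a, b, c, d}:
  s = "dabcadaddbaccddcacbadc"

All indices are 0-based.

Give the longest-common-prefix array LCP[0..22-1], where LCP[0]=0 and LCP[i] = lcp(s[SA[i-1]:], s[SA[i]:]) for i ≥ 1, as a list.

rank | idx | suffix
   0 |   1 | abcadaddbaccddcacbadc
   1 |  16 | acbadc
   2 |  10 | accddcacbadc
   3 |   4 | adaddbaccddcacbadc
   4 |  19 | adc
   5 |   6 | addbaccddcacbadc
   6 |   9 | baccddcacbadc
   7 |  18 | badc
   8 |   2 | bcadaddbaccddcacbadc
   9 |  21 | c
  10 |  15 | cacbadc
  11 |   3 | cadaddbaccddcacbadc
  12 |  17 | cbadc
  13 |  11 | ccddcacbadc
  14 |  12 | cddcacbadc
  15 |   0 | dabcadaddbaccddcacbadc
  16 |   5 | daddbaccddcacbadc
  17 |   8 | dbaccddcacbadc
  18 |  20 | dc
  19 |  14 | dcacbadc
  20 |   7 | ddbaccddcacbadc
  21 |  13 | ddcacbadc

SA = [1, 16, 10, 4, 19, 6, 9, 18, 2, 21, 15, 3, 17, 11, 12, 0, 5, 8, 20, 14, 7, 13]
[i] adj suffixes → lcp
  [1] 1/16 → 1 ('a')
  [2] 16/10 → 2 ('ac')
  [3] 10/4 → 1 ('a')
  [4] 4/19 → 2 ('ad')
  [5] 19/6 → 2 ('ad')
  [6] 6/9 → 0 ('')
  [7] 9/18 → 2 ('ba')
  [8] 18/2 → 1 ('b')
  [9] 2/21 → 0 ('')
  [10] 21/15 → 1 ('c')
  [11] 15/3 → 2 ('ca')
  [12] 3/17 → 1 ('c')
  [13] 17/11 → 1 ('c')
  [14] 11/12 → 1 ('c')
  [15] 12/0 → 0 ('')
  [16] 0/5 → 2 ('da')
  [17] 5/8 → 1 ('d')
  [18] 8/20 → 1 ('d')
  [19] 20/14 → 2 ('dc')
  [20] 14/7 → 1 ('d')
  [21] 7/13 → 2 ('dd')

[0, 1, 2, 1, 2, 2, 0, 2, 1, 0, 1, 2, 1, 1, 1, 0, 2, 1, 1, 2, 1, 2]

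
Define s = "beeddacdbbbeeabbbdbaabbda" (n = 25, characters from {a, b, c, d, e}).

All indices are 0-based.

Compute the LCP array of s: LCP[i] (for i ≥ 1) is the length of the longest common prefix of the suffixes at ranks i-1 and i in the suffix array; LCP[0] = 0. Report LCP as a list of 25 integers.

[0, 1, 1, 3, 1, 0, 1, 3, 2, 3, 2, 1, 2, 1, 3, 0, 0, 2, 1, 2, 1, 0, 1, 1, 2]

rank→(start, suffix):
  0 → (24, 'a')
  1 → (19, 'aabbda')
  2 → (13, 'abbbdbaabbda')
  3 → (20, 'abbda')
  4 → (5, 'acdbbbeeabbbdbaabbda')
  5 → (18, 'baabbda')
  6 → (14, 'bbbdbaabbda')
  7 → (8, 'bbbeeabbbdbaabbda')
  8 → (21, 'bbda')
  9 → (15, 'bbdbaabbda')
  10 → (9, 'bbeeabbbdbaabbda')
  11 → (22, 'bda')
  12 → (16, 'bdbaabbda')
  13 → (10, 'beeabbbdbaabbda')
  14 → (0, 'beeddacdbbbeeabbbdbaabbda')
  15 → (6, 'cdbbbeeabbbdbaabbda')
  16 → (23, 'da')
  17 → (4, 'dacdbbbeeabbbdbaabbda')
  18 → (17, 'dbaabbda')
  19 → (7, 'dbbbeeabbbdbaabbda')
  20 → (3, 'ddacdbbbeeabbbdbaabbda')
  21 → (12, 'eabbbdbaabbda')
  22 → (2, 'eddacdbbbeeabbbdbaabbda')
  23 → (11, 'eeabbbdbaabbda')
  24 → (1, 'eeddacdbbbeeabbbdbaabbda')

SA = [24, 19, 13, 20, 5, 18, 14, 8, 21, 15, 9, 22, 16, 10, 0, 6, 23, 4, 17, 7, 3, 12, 2, 11, 1]
[i] adj suffixes → lcp
  [1] 24/19 → 1 ('a')
  [2] 19/13 → 1 ('a')
  [3] 13/20 → 3 ('abb')
  [4] 20/5 → 1 ('a')
  [5] 5/18 → 0 ('')
  [6] 18/14 → 1 ('b')
  [7] 14/8 → 3 ('bbb')
  [8] 8/21 → 2 ('bb')
  [9] 21/15 → 3 ('bbd')
  [10] 15/9 → 2 ('bb')
  [11] 9/22 → 1 ('b')
  [12] 22/16 → 2 ('bd')
  [13] 16/10 → 1 ('b')
  [14] 10/0 → 3 ('bee')
  [15] 0/6 → 0 ('')
  [16] 6/23 → 0 ('')
  [17] 23/4 → 2 ('da')
  [18] 4/17 → 1 ('d')
  [19] 17/7 → 2 ('db')
  [20] 7/3 → 1 ('d')
  [21] 3/12 → 0 ('')
  [22] 12/2 → 1 ('e')
  [23] 2/11 → 1 ('e')
  [24] 11/1 → 2 ('ee')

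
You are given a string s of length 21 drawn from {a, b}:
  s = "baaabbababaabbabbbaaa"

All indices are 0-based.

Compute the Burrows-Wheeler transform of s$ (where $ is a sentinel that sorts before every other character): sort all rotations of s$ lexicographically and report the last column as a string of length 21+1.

aaabbabbbaabb$aabbbaaa

rank  rotation                last
    0  $baaabbababaabbabbbaaa  a
    1  a$baaabbababaabbabbbaa  a
    2  aa$baaabbababaabbabbba  a
    3  aaa$baaabbababaabbabbb  b
    4  aaabbababaabbabbbaaa$b  b
    5  aabbababaabbabbbaaa$ba  a
    6  aabbabbbaaa$baaabbabab  b
    7  abaabbabbbaaa$baaabbab  b
    8  ababaabbabbbaaa$baaabb  b
    9  abbababaabbabbbaaa$baa  a
   10  abbabbbaaa$baaabbababa  a
   11  abbbaaa$baaabbababaabb  b
   12  baaa$baaabbababaabbabb  b
   13  baaabbababaabbabbbaaa$  $
   14  baabbabbbaaa$baaabbaba  a
   15  babaabbabbbaaa$baaabba  a
   16  bababaabbabbbaaa$baaab  b
   17  babbbaaa$baaabbababaab  b
   18  bbaaa$baaabbababaabbab  b
   19  bbababaabbabbbaaa$baaa  a
   20  bbabbbaaa$baaabbababaa  a
   21  bbbaaa$baaabbababaabba  a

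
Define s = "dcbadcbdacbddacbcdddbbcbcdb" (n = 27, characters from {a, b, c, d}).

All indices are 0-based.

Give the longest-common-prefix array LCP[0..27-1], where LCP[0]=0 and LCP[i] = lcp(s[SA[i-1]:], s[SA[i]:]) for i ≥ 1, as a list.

sorted suffixes:
  #0 SA[0]=13  'acbcdddbbcbcdb'
  #1 SA[1]=8  'acbddacbcdddbbcbcdb'
  #2 SA[2]=3  'adcbdacbddacbcdddbbcbcdb'
  #3 SA[3]=26  'b'
  #4 SA[4]=2  'badcbdacbddacbcdddbbcbcdb'
  #5 SA[5]=20  'bbcbcdb'
  #6 SA[6]=21  'bcbcdb'
  #7 SA[7]=23  'bcdb'
  #8 SA[8]=15  'bcdddbbcbcdb'
  #9 SA[9]=6  'bdacbddacbcdddbbcbcdb'
  #10 SA[10]=10  'bddacbcdddbbcbcdb'
  #11 SA[11]=1  'cbadcbdacbddacbcdddbbcbcdb'
  #12 SA[12]=22  'cbcdb'
  #13 SA[13]=14  'cbcdddbbcbcdb'
  #14 SA[14]=5  'cbdacbddacbcdddbbcbcdb'
  #15 SA[15]=9  'cbddacbcdddbbcbcdb'
  #16 SA[16]=24  'cdb'
  #17 SA[17]=16  'cdddbbcbcdb'
  #18 SA[18]=12  'dacbcdddbbcbcdb'
  #19 SA[19]=7  'dacbddacbcdddbbcbcdb'
  #20 SA[20]=25  'db'
  #21 SA[21]=19  'dbbcbcdb'
  #22 SA[22]=0  'dcbadcbdacbddacbcdddbbcbcdb'
  #23 SA[23]=4  'dcbdacbddacbcdddbbcbcdb'
  #24 SA[24]=11  'ddacbcdddbbcbcdb'
  #25 SA[25]=18  'ddbbcbcdb'
  #26 SA[26]=17  'dddbbcbcdb'

SA = [13, 8, 3, 26, 2, 20, 21, 23, 15, 6, 10, 1, 22, 14, 5, 9, 24, 16, 12, 7, 25, 19, 0, 4, 11, 18, 17]
rank  pair      lcp
   1  s[13:],s[8:]  3  'acb'
   2  s[8:],s[3:]  1  'a'
   3  s[3:],s[26:]  0  ''
   4  s[26:],s[2:]  1  'b'
   5  s[2:],s[20:]  1  'b'
   6  s[20:],s[21:]  1  'b'
   7  s[21:],s[23:]  2  'bc'
   8  s[23:],s[15:]  3  'bcd'
   9  s[15:],s[6:]  1  'b'
  10  s[6:],s[10:]  2  'bd'
  11  s[10:],s[1:]  0  ''
  12  s[1:],s[22:]  2  'cb'
  13  s[22:],s[14:]  4  'cbcd'
  14  s[14:],s[5:]  2  'cb'
  15  s[5:],s[9:]  3  'cbd'
  16  s[9:],s[24:]  1  'c'
  17  s[24:],s[16:]  2  'cd'
  18  s[16:],s[12:]  0  ''
  19  s[12:],s[7:]  4  'dacb'
  20  s[7:],s[25:]  1  'd'
  21  s[25:],s[19:]  2  'db'
  22  s[19:],s[0:]  1  'd'
  23  s[0:],s[4:]  3  'dcb'
  24  s[4:],s[11:]  1  'd'
  25  s[11:],s[18:]  2  'dd'
  26  s[18:],s[17:]  2  'dd'

[0, 3, 1, 0, 1, 1, 1, 2, 3, 1, 2, 0, 2, 4, 2, 3, 1, 2, 0, 4, 1, 2, 1, 3, 1, 2, 2]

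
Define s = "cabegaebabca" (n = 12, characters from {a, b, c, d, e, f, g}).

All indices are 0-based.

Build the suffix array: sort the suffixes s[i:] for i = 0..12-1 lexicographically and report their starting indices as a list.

rank | idx | suffix
   0 |  11 | a
   1 |   8 | abca
   2 |   1 | abegaebabca
   3 |   5 | aebabca
   4 |   7 | babca
   5 |   9 | bca
   6 |   2 | begaebabca
   7 |  10 | ca
   8 |   0 | cabegaebabca
   9 |   6 | ebabca
  10 |   3 | egaebabca
  11 |   4 | gaebabca

[11, 8, 1, 5, 7, 9, 2, 10, 0, 6, 3, 4]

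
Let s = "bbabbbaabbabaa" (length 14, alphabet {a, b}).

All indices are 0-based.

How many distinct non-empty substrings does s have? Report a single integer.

rank | idx | suffix
   0 |  13 | a
   1 |  12 | aa
   2 |   6 | aabbabaa
   3 |  10 | abaa
   4 |   7 | abbabaa
   5 |   2 | abbbaabbabaa
   6 |  11 | baa
   7 |   5 | baabbabaa
   8 |   9 | babaa
   9 |   1 | babbbaabbabaa
  10 |   4 | bbaabbabaa
  11 |   8 | bbabaa
  12 |   0 | bbabbbaabbabaa
  13 |   3 | bbbaabbabaa

SA = [13, 12, 6, 10, 7, 2, 11, 5, 9, 1, 4, 8, 0, 3]
[i] adj suffixes → lcp
  [1] 13/12 → 1 ('a')
  [2] 12/6 → 2 ('aa')
  [3] 6/10 → 1 ('a')
  [4] 10/7 → 2 ('ab')
  [5] 7/2 → 3 ('abb')
  [6] 2/11 → 0 ('')
  [7] 11/5 → 3 ('baa')
  [8] 5/9 → 2 ('ba')
  [9] 9/1 → 3 ('bab')
  [10] 1/4 → 1 ('b')
  [11] 4/8 → 3 ('bba')
  [12] 8/0 → 4 ('bbab')
  [13] 0/3 → 2 ('bb')

n(n+1)/2 = 14·15/2 = 105
Σ LCP = 0 + 1 + 2 + 1 + 2 + 3 + 0 + 3 + 2 + 3 + 1 + 3 + 4 + 2 = 27
distinct = 105 − 27 = 78

78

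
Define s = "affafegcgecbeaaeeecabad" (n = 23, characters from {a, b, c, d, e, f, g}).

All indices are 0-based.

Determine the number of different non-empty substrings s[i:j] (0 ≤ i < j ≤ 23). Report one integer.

rank→(start, suffix):
  0 → (13, 'aaeeecabad')
  1 → (19, 'abad')
  2 → (21, 'ad')
  3 → (14, 'aeeecabad')
  4 → (3, 'afegcgecbeaaeeecabad')
  5 → (0, 'affafegcgecbeaaeeecabad')
  6 → (20, 'bad')
  7 → (11, 'beaaeeecabad')
  8 → (18, 'cabad')
  9 → (10, 'cbeaaeeecabad')
  10 → (7, 'cgecbeaaeeecabad')
  11 → (22, 'd')
  12 → (12, 'eaaeeecabad')
  13 → (17, 'ecabad')
  14 → (9, 'ecbeaaeeecabad')
  15 → (16, 'eecabad')
  16 → (15, 'eeecabad')
  17 → (5, 'egcgecbeaaeeecabad')
  18 → (2, 'fafegcgecbeaaeeecabad')
  19 → (4, 'fegcgecbeaaeeecabad')
  20 → (1, 'ffafegcgecbeaaeeecabad')
  21 → (6, 'gcgecbeaaeeecabad')
  22 → (8, 'gecbeaaeeecabad')

SA = [13, 19, 21, 14, 3, 0, 20, 11, 18, 10, 7, 22, 12, 17, 9, 16, 15, 5, 2, 4, 1, 6, 8]
i: (SA[i-1],SA[i]) lcp shared
  1: (13,19) 1 'a'
  2: (19,21) 1 'a'
  3: (21,14) 1 'a'
  4: (14,3) 1 'a'
  5: (3,0) 2 'af'
  6: (0,20) 0 ''
  7: (20,11) 1 'b'
  8: (11,18) 0 ''
  9: (18,10) 1 'c'
  10: (10,7) 1 'c'
  11: (7,22) 0 ''
  12: (22,12) 0 ''
  13: (12,17) 1 'e'
  14: (17,9) 2 'ec'
  15: (9,16) 1 'e'
  16: (16,15) 2 'ee'
  17: (15,5) 1 'e'
  18: (5,2) 0 ''
  19: (2,4) 1 'f'
  20: (4,1) 1 'f'
  21: (1,6) 0 ''
  22: (6,8) 1 'g'

n(n+1)/2 = 23·24/2 = 276
Σ LCP = 0 + 1 + 1 + 1 + 1 + 2 + 0 + 1 + 0 + 1 + 1 + 0 + 0 + 1 + 2 + 1 + 2 + 1 + 0 + 1 + 1 + 0 + 1 = 19
distinct = 276 − 19 = 257

257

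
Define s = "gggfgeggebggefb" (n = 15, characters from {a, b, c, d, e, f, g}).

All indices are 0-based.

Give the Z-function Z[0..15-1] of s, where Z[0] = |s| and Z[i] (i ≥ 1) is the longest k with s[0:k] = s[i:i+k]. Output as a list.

Z[0]=15
i=1: fresh scan; Z[1]=2 extend→box=[1,3)
i=2: min(r-i=1, Z[1]=2)=1; Z[2]=1
i=3: fresh scan; Z[3]=0
i=4: fresh scan; Z[4]=1 extend→box=[4,5)
i=5: fresh scan; Z[5]=0
i=6: fresh scan; Z[6]=2 extend→box=[6,8)
i=7: min(r-i=1, Z[1]=2)=1; Z[7]=1
i=8: fresh scan; Z[8]=0
i=9: fresh scan; Z[9]=0
i=10: fresh scan; Z[10]=2 extend→box=[10,12)
i=11: min(r-i=1, Z[1]=2)=1; Z[11]=1
i=12: fresh scan; Z[12]=0
i=13: fresh scan; Z[13]=0
i=14: fresh scan; Z[14]=0

[15, 2, 1, 0, 1, 0, 2, 1, 0, 0, 2, 1, 0, 0, 0]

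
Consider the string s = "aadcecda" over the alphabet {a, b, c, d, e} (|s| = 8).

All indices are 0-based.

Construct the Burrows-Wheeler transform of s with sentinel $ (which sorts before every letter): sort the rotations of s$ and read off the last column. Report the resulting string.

ad$aedcac

rank  rotation   last
    0  $aadcecda  a
    1  a$aadcecd  d
    2  aadcecda$  $
    3  adcecda$a  a
    4  cda$aadce  e
    5  cecda$aad  d
    6  da$aadcec  c
    7  dcecda$aa  a
    8  ecda$aadc  c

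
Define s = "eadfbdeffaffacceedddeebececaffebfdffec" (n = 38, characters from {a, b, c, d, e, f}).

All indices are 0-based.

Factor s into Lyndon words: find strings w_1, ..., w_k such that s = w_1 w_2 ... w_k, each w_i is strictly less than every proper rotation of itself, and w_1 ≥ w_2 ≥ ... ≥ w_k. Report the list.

emit factor 1: 'e' (i=0, period=1)
emit factor 2: 'adfbdeffaff' (i=1, period=11)
emit factor 3: 'acceedddeebececaffebfdffec' (i=12, period=26)

["e", "adfbdeffaff", "acceedddeebececaffebfdffec"]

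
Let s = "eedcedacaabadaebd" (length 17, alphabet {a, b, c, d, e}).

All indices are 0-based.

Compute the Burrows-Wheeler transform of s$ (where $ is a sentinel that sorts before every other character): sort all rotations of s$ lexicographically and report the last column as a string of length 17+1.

rank  rotation            last
    0  $eedcedacaabadaebd  d
    1  aabadaebd$eedcedac  c
    2  abadaebd$eedcedaca  a
    3  acaabadaebd$eedced  d
    4  adaebd$eedcedacaab  b
    5  aebd$eedcedacaabad  d
    6  badaebd$eedcedacaa  a
    7  bd$eedcedacaabadae  e
    8  caabadaebd$eedceda  a
    9  cedacaabadaebd$eed  d
   10  d$eedcedacaabadaeb  b
   11  dacaabadaebd$eedce  e
   12  daebd$eedcedacaaba  a
   13  dcedacaabadaebd$ee  e
   14  ebd$eedcedacaabada  a
   15  edacaabadaebd$eedc  c
   16  edcedacaabadaebd$e  e
   17  eedcedacaabadaebd$  $

dcadbdaeadbeaeace$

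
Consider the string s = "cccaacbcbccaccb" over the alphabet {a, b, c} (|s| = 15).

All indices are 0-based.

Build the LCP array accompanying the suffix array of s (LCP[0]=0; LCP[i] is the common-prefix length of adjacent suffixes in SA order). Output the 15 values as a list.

rank | idx | suffix
   0 |   3 | aacbcbccaccb
   1 |   4 | acbcbccaccb
   2 |  11 | accb
   3 |  14 | b
   4 |   6 | bcbccaccb
   5 |   8 | bccaccb
   6 |   2 | caacbcbccaccb
   7 |  10 | caccb
   8 |  13 | cb
   9 |   5 | cbcbccaccb
  10 |   7 | cbccaccb
  11 |   1 | ccaacbcbccaccb
  12 |   9 | ccaccb
  13 |  12 | ccb
  14 |   0 | cccaacbcbccaccb

SA = [3, 4, 11, 14, 6, 8, 2, 10, 13, 5, 7, 1, 9, 12, 0]
rank  pair      lcp
   1  s[3:],s[4:]  1  'a'
   2  s[4:],s[11:]  2  'ac'
   3  s[11:],s[14:]  0  ''
   4  s[14:],s[6:]  1  'b'
   5  s[6:],s[8:]  2  'bc'
   6  s[8:],s[2:]  0  ''
   7  s[2:],s[10:]  2  'ca'
   8  s[10:],s[13:]  1  'c'
   9  s[13:],s[5:]  2  'cb'
  10  s[5:],s[7:]  3  'cbc'
  11  s[7:],s[1:]  1  'c'
  12  s[1:],s[9:]  3  'cca'
  13  s[9:],s[12:]  2  'cc'
  14  s[12:],s[0:]  2  'cc'

[0, 1, 2, 0, 1, 2, 0, 2, 1, 2, 3, 1, 3, 2, 2]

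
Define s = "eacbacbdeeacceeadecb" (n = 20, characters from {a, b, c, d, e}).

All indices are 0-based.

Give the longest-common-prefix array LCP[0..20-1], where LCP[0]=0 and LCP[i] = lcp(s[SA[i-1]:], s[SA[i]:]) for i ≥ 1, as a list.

[0, 3, 2, 1, 0, 1, 1, 0, 2, 2, 1, 1, 0, 2, 0, 3, 2, 1, 1, 3]

rank | idx | suffix
   0 |   1 | acbacbdeeacceeadecb
   1 |   4 | acbdeeacceeadecb
   2 |  10 | acceeadecb
   3 |  15 | adecb
   4 |  19 | b
   5 |   3 | bacbdeeacceeadecb
   6 |   6 | bdeeacceeadecb
   7 |  18 | cb
   8 |   2 | cbacbdeeacceeadecb
   9 |   5 | cbdeeacceeadecb
  10 |  11 | cceeadecb
  11 |  12 | ceeadecb
  12 |  16 | decb
  13 |   7 | deeacceeadecb
  14 |   0 | eacbacbdeeacceeadecb
  15 |   9 | eacceeadecb
  16 |  14 | eadecb
  17 |  17 | ecb
  18 |   8 | eeacceeadecb
  19 |  13 | eeadecb

SA = [1, 4, 10, 15, 19, 3, 6, 18, 2, 5, 11, 12, 16, 7, 0, 9, 14, 17, 8, 13]
i: (SA[i-1],SA[i]) lcp shared
  1: (1,4) 3 'acb'
  2: (4,10) 2 'ac'
  3: (10,15) 1 'a'
  4: (15,19) 0 ''
  5: (19,3) 1 'b'
  6: (3,6) 1 'b'
  7: (6,18) 0 ''
  8: (18,2) 2 'cb'
  9: (2,5) 2 'cb'
  10: (5,11) 1 'c'
  11: (11,12) 1 'c'
  12: (12,16) 0 ''
  13: (16,7) 2 'de'
  14: (7,0) 0 ''
  15: (0,9) 3 'eac'
  16: (9,14) 2 'ea'
  17: (14,17) 1 'e'
  18: (17,8) 1 'e'
  19: (8,13) 3 'eea'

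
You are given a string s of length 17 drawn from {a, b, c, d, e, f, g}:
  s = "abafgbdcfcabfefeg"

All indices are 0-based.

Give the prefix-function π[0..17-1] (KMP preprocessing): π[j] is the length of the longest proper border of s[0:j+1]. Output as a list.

[0, 0, 1, 0, 0, 0, 0, 0, 0, 0, 1, 2, 0, 0, 0, 0, 0]

π[0] = 0
j=1 s[j]='b': π[1]=0 (border '')
j=2 s[j]='a': π[2]=1 (border 'a')
j=3 s[j]='f': k: 1→0; π[3]=0 (border '')
j=4 s[j]='g': π[4]=0 (border '')
j=5 s[j]='b': π[5]=0 (border '')
j=6 s[j]='d': π[6]=0 (border '')
j=7 s[j]='c': π[7]=0 (border '')
j=8 s[j]='f': π[8]=0 (border '')
j=9 s[j]='c': π[9]=0 (border '')
j=10 s[j]='a': π[10]=1 (border 'a')
j=11 s[j]='b': π[11]=2 (border 'ab')
j=12 s[j]='f': k: 2→0; π[12]=0 (border '')
j=13 s[j]='e': π[13]=0 (border '')
j=14 s[j]='f': π[14]=0 (border '')
j=15 s[j]='e': π[15]=0 (border '')
j=16 s[j]='g': π[16]=0 (border '')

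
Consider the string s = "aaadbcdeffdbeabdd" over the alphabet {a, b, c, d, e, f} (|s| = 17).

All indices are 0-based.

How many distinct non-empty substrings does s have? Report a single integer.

140

sorted suffixes:
  #0 SA[0]=0  'aaadbcdeffdbeabdd'
  #1 SA[1]=1  'aadbcdeffdbeabdd'
  #2 SA[2]=13  'abdd'
  #3 SA[3]=2  'adbcdeffdbeabdd'
  #4 SA[4]=4  'bcdeffdbeabdd'
  #5 SA[5]=14  'bdd'
  #6 SA[6]=11  'beabdd'
  #7 SA[7]=5  'cdeffdbeabdd'
  #8 SA[8]=16  'd'
  #9 SA[9]=3  'dbcdeffdbeabdd'
  #10 SA[10]=10  'dbeabdd'
  #11 SA[11]=15  'dd'
  #12 SA[12]=6  'deffdbeabdd'
  #13 SA[13]=12  'eabdd'
  #14 SA[14]=7  'effdbeabdd'
  #15 SA[15]=9  'fdbeabdd'
  #16 SA[16]=8  'ffdbeabdd'

SA = [0, 1, 13, 2, 4, 14, 11, 5, 16, 3, 10, 15, 6, 12, 7, 9, 8]
rank  pair      lcp
   1  s[0:],s[1:]  2  'aa'
   2  s[1:],s[13:]  1  'a'
   3  s[13:],s[2:]  1  'a'
   4  s[2:],s[4:]  0  ''
   5  s[4:],s[14:]  1  'b'
   6  s[14:],s[11:]  1  'b'
   7  s[11:],s[5:]  0  ''
   8  s[5:],s[16:]  0  ''
   9  s[16:],s[3:]  1  'd'
  10  s[3:],s[10:]  2  'db'
  11  s[10:],s[15:]  1  'd'
  12  s[15:],s[6:]  1  'd'
  13  s[6:],s[12:]  0  ''
  14  s[12:],s[7:]  1  'e'
  15  s[7:],s[9:]  0  ''
  16  s[9:],s[8:]  1  'f'

n(n+1)/2 = 17·18/2 = 153
Σ LCP = 0 + 2 + 1 + 1 + 0 + 1 + 1 + 0 + 0 + 1 + 2 + 1 + 1 + 0 + 1 + 0 + 1 = 13
distinct = 153 − 13 = 140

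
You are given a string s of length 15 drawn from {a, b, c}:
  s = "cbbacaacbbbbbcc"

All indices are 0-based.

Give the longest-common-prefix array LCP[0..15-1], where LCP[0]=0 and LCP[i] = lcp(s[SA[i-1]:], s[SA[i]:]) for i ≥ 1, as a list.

rank | idx | suffix
   0 |   5 | aacbbbbbcc
   1 |   3 | acaacbbbbbcc
   2 |   6 | acbbbbbcc
   3 |   2 | bacaacbbbbbcc
   4 |   1 | bbacaacbbbbbcc
   5 |   8 | bbbbbcc
   6 |   9 | bbbbcc
   7 |  10 | bbbcc
   8 |  11 | bbcc
   9 |  12 | bcc
  10 |  14 | c
  11 |   4 | caacbbbbbcc
  12 |   0 | cbbacaacbbbbbcc
  13 |   7 | cbbbbbcc
  14 |  13 | cc

SA = [5, 3, 6, 2, 1, 8, 9, 10, 11, 12, 14, 4, 0, 7, 13]
rank  pair      lcp
   1  s[5:],s[3:]  1  'a'
   2  s[3:],s[6:]  2  'ac'
   3  s[6:],s[2:]  0  ''
   4  s[2:],s[1:]  1  'b'
   5  s[1:],s[8:]  2  'bb'
   6  s[8:],s[9:]  4  'bbbb'
   7  s[9:],s[10:]  3  'bbb'
   8  s[10:],s[11:]  2  'bb'
   9  s[11:],s[12:]  1  'b'
  10  s[12:],s[14:]  0  ''
  11  s[14:],s[4:]  1  'c'
  12  s[4:],s[0:]  1  'c'
  13  s[0:],s[7:]  3  'cbb'
  14  s[7:],s[13:]  1  'c'

[0, 1, 2, 0, 1, 2, 4, 3, 2, 1, 0, 1, 1, 3, 1]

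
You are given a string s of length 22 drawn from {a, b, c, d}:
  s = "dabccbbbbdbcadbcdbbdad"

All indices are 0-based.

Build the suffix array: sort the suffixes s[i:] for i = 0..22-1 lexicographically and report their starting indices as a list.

sorted suffixes:
  #0 SA[0]=1  'abccbbbbdbcadbcdbbdad'
  #1 SA[1]=20  'ad'
  #2 SA[2]=12  'adbcdbbdad'
  #3 SA[3]=5  'bbbbdbcadbcdbbdad'
  #4 SA[4]=6  'bbbdbcadbcdbbdad'
  #5 SA[5]=17  'bbdad'
  #6 SA[6]=7  'bbdbcadbcdbbdad'
  #7 SA[7]=10  'bcadbcdbbdad'
  #8 SA[8]=2  'bccbbbbdbcadbcdbbdad'
  #9 SA[9]=14  'bcdbbdad'
  #10 SA[10]=18  'bdad'
  #11 SA[11]=8  'bdbcadbcdbbdad'
  #12 SA[12]=11  'cadbcdbbdad'
  #13 SA[13]=4  'cbbbbdbcadbcdbbdad'
  #14 SA[14]=3  'ccbbbbdbcadbcdbbdad'
  #15 SA[15]=15  'cdbbdad'
  #16 SA[16]=21  'd'
  #17 SA[17]=0  'dabccbbbbdbcadbcdbbdad'
  #18 SA[18]=19  'dad'
  #19 SA[19]=16  'dbbdad'
  #20 SA[20]=9  'dbcadbcdbbdad'
  #21 SA[21]=13  'dbcdbbdad'

[1, 20, 12, 5, 6, 17, 7, 10, 2, 14, 18, 8, 11, 4, 3, 15, 21, 0, 19, 16, 9, 13]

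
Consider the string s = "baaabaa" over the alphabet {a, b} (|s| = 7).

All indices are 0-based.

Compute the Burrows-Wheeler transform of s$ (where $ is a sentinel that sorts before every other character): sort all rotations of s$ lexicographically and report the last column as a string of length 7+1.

rank  rotation  last
    0  $baaabaa  a
    1  a$baaaba  a
    2  aa$baaab  b
    3  aaabaa$b  b
    4  aabaa$ba  a
    5  abaa$baa  a
    6  baa$baaa  a
    7  baaabaa$  $

aabbaaa$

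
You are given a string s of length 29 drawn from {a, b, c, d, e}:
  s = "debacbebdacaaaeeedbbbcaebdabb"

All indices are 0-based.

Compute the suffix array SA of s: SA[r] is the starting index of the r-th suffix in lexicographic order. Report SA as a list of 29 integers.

[11, 12, 26, 9, 3, 22, 13, 28, 2, 27, 18, 19, 20, 24, 7, 5, 10, 21, 4, 25, 8, 17, 0, 1, 23, 6, 16, 15, 14]

rank | idx | suffix
   0 |  11 | aaaeeedbbbcaebdabb
   1 |  12 | aaeeedbbbcaebdabb
   2 |  26 | abb
   3 |   9 | acaaaeeedbbbcaebdabb
   4 |   3 | acbebdacaaaeeedbbbcaebdabb
   5 |  22 | aebdabb
   6 |  13 | aeeedbbbcaebdabb
   7 |  28 | b
   8 |   2 | bacbebdacaaaeeedbbbcaebdabb
   9 |  27 | bb
  10 |  18 | bbbcaebdabb
  11 |  19 | bbcaebdabb
  12 |  20 | bcaebdabb
  13 |  24 | bdabb
  14 |   7 | bdacaaaeeedbbbcaebdabb
  15 |   5 | bebdacaaaeeedbbbcaebdabb
  16 |  10 | caaaeeedbbbcaebdabb
  17 |  21 | caebdabb
  18 |   4 | cbebdacaaaeeedbbbcaebdabb
  19 |  25 | dabb
  20 |   8 | dacaaaeeedbbbcaebdabb
  21 |  17 | dbbbcaebdabb
  22 |   0 | debacbebdacaaaeeedbbbcaebdabb
  23 |   1 | ebacbebdacaaaeeedbbbcaebdabb
  24 |  23 | ebdabb
  25 |   6 | ebdacaaaeeedbbbcaebdabb
  26 |  16 | edbbbcaebdabb
  27 |  15 | eedbbbcaebdabb
  28 |  14 | eeedbbbcaebdabb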